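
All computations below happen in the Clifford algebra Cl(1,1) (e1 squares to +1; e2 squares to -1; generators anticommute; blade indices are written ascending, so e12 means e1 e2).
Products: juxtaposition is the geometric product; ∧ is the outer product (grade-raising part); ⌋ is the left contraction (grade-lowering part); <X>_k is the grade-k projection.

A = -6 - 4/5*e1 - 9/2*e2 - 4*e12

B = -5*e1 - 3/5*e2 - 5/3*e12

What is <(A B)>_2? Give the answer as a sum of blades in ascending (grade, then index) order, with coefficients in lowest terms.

step 1: 239/30 + 351/10*e1 - 226/15*e2 - 601/50*e12
step 2: -601/50*e12
Answer: -601/50*e12


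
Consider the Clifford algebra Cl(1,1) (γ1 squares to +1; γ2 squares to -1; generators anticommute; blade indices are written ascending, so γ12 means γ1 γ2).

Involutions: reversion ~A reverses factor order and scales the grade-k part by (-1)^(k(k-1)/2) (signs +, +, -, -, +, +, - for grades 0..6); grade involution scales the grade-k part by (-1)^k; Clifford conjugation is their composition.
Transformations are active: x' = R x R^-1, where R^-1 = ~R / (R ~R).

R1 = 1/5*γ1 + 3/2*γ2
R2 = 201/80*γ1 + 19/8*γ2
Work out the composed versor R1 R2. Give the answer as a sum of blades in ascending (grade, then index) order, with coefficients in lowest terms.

Distribute over the terms of R1 (each basis-blade product reordered to ascending indices, repeated generators contracted through their squares):
(1/5*γ1) R2 = 201/400 + 19/40*γ12
(3/2*γ2) R2 = -57/16 - 603/160*γ12
Summing the partial products and collecting blades:
Answer: -153/50 - 527/160*γ12


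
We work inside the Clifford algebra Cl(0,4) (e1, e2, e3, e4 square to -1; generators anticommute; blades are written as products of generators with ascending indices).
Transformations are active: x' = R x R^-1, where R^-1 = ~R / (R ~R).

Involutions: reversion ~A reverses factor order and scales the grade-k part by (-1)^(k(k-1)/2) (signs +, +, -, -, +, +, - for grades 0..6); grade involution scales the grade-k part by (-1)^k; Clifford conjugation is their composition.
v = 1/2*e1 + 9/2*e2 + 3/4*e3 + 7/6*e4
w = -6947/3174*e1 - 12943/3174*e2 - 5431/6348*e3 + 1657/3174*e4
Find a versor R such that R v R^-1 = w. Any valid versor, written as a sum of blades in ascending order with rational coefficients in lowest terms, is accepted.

R = v + w = -2680/1587*e1 + 670/1587*e2 - 335/3174*e3 + 2680/1587*e4 works: the equal norms (-3229/144) guarantee its sandwich swaps v into w.
Answer: -2680/1587*e1 + 670/1587*e2 - 335/3174*e3 + 2680/1587*e4


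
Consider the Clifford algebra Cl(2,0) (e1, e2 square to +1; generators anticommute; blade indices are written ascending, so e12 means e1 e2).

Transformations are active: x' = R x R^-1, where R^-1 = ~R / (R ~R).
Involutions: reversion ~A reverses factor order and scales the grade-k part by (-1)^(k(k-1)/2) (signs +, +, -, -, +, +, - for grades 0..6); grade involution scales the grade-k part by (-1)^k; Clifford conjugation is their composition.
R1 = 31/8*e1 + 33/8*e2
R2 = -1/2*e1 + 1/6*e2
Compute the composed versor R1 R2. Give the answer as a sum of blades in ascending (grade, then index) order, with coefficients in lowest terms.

Distribute over the terms of R1 (each basis-blade product reordered to ascending indices, repeated generators contracted through their squares):
(31/8*e1) R2 = -31/16 + 31/48*e12
(33/8*e2) R2 = 11/16 + 33/16*e12
Summing the partial products and collecting blades:
Answer: -5/4 + 65/24*e12


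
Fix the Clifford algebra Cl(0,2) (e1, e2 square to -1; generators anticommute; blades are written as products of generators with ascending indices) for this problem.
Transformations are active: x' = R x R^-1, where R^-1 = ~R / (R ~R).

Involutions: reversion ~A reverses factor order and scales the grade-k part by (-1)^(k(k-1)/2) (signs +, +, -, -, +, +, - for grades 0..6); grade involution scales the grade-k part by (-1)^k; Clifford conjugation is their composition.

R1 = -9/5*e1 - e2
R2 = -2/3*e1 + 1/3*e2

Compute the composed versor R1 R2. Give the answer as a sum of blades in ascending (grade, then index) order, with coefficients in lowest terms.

Distribute over the terms of R1 (each basis-blade product reordered to ascending indices, repeated generators contracted through their squares):
(-9/5*e1) R2 = -6/5 - 3/5*e1 e2
(-e2) R2 = 1/3 - 2/3*e1 e2
Summing the partial products and collecting blades:
Answer: -13/15 - 19/15*e1 e2


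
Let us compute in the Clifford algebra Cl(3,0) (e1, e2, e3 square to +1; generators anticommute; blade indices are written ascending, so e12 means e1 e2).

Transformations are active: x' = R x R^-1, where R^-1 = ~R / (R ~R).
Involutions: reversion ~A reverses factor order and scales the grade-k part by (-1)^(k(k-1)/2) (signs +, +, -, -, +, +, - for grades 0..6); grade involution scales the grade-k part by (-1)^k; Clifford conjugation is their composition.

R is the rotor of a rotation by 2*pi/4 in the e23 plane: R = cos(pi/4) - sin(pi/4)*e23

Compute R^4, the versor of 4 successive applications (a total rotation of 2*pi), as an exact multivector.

Because a rotor carries half the rotation angle, composing 4 copies of this e23-plane rotor multiplies the phase: 4*(pi/4) = pi, hence R^4 = cos(pi) - sin(pi)*e23.
cos(pi) = -1 and sin(pi) = 0, so R^4 = -1. The total rotation 2*pi is 1 full turn, so every vector returns to itself, yet the rotor is -1, on the OTHER sheet of the double cover (an odd number of 2*pi turns).
Answer: -1


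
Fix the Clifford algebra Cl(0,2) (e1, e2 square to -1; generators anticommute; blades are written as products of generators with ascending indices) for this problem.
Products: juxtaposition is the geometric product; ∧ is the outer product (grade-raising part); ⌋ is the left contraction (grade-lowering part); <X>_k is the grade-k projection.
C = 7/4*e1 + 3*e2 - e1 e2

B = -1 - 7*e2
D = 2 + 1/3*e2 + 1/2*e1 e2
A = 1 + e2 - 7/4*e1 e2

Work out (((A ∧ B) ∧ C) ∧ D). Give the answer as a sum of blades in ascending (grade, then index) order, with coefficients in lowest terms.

step 1: -1 - 8*e2 + 7/4*e1 e2
step 2: -7/4*e1 - 3*e2 + 15*e1 e2
step 3: -7/2*e1 - 6*e2 + 353/12*e1 e2
Answer: -7/2*e1 - 6*e2 + 353/12*e1 e2


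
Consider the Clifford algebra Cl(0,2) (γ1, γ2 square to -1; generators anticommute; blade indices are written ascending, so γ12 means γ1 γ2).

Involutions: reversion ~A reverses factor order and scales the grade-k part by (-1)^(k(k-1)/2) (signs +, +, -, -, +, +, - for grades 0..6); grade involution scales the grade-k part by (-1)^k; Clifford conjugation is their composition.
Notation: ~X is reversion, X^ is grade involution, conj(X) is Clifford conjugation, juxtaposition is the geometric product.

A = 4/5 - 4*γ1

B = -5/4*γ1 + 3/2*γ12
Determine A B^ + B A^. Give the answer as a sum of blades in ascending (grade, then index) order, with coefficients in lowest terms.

first term: 5 + γ1 + 6*γ2 + 6/5*γ12
second term: 5 - γ1 + 6*γ2 + 6/5*γ12
Answer: 10 + 12*γ2 + 12/5*γ12


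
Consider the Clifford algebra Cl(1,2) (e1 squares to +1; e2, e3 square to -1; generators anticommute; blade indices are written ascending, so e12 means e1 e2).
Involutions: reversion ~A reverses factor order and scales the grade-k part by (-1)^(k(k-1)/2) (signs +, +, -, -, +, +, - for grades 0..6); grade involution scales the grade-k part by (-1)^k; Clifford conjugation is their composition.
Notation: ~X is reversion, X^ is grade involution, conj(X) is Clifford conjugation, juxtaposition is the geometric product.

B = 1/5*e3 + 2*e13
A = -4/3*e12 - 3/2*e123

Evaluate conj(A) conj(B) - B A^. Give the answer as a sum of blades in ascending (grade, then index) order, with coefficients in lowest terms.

first term: -3*e2 - 3/10*e12 + 8/3*e23 - 4/15*e123
second term: -3*e2 - 3/10*e12 - 8/3*e23 - 4/15*e123
Answer: 16/3*e23


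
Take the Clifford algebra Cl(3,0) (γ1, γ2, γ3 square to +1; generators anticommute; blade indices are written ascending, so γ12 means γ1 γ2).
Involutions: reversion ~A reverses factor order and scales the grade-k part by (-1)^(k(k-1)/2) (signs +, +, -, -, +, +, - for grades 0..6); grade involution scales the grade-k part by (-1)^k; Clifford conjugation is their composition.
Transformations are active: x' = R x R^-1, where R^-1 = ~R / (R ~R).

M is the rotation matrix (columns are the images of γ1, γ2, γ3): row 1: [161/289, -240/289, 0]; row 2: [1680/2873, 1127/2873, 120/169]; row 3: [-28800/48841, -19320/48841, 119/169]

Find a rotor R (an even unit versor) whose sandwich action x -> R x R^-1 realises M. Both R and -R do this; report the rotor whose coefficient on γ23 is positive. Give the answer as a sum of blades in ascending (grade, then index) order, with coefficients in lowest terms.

Method: write R = a + b12*γ12 + b13*γ13 + b23*γ23 with a^2 + b12^2 + b13^2 + b23^2 = 1 (so R^-1 = ~R). Expanding the columns R e_j ~R gives tr M = 4a^2 - 1 and, from the antisymmetric part, M21 - M12 = -4a*b12, M13 - M31 = 4a*b13, M32 - M23 = -4a*b23.
Here tr M = 80759/48841, so a^2 = (1 + tr M)/4 = 32400/48841 and a = ±180/221. Taking a = 180/221: M21 - M12 = 69120/48841, M13 - M31 = 28800/48841, M32 - M23 = -54000/48841, giving b12 = -96/221, b13 = 40/221, b23 = 75/221, i.e. R = 180/221 - 96/221*γ12 + 40/221*γ13 + 75/221*γ23.
Its γ23 coefficient is already positive.
Answer: 180/221 - 96/221*γ12 + 40/221*γ13 + 75/221*γ23. Uniqueness: Spin(3) -> SO(3) maps R and -R to the same rotation of trace 80759/48841; fixing the sign of the γ23 coefficient removes the ambiguity.


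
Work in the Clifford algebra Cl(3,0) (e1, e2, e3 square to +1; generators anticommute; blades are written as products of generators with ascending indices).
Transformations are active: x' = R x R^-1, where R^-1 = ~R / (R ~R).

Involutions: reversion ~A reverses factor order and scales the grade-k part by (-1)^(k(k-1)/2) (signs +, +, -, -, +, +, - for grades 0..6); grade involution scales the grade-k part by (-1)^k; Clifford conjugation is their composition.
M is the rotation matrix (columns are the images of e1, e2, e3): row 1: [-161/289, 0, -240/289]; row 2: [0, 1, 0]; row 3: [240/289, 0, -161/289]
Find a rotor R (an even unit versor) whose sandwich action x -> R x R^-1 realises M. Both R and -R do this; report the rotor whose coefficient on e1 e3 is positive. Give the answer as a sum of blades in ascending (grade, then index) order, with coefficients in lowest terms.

Method: write R = a + b12*e1 e2 + b13*e1 e3 + b23*e2 e3 with a^2 + b12^2 + b13^2 + b23^2 = 1 (so R^-1 = ~R). Expanding the columns R e_j ~R gives tr M = 4a^2 - 1 and, from the antisymmetric part, M21 - M12 = -4a*b12, M13 - M31 = 4a*b13, M32 - M23 = -4a*b23.
Here tr M = -33/289, so a^2 = (1 + tr M)/4 = 64/289 and a = ±8/17. Taking a = 8/17: M21 - M12 = 0, M13 - M31 = -480/289, M32 - M23 = 0, giving b12 = 0, b13 = -15/17, b23 = 0, i.e. R = 8/17 - 15/17*e1 e3.
Its e1 e3 coefficient is negative, so report the other preimage -R.
Answer: -8/17 + 15/17*e1 e3. Recall the cover is two-to-one: with M of trace -33/289, both preimages act alike, and the stated e1 e3 sign chooses the sheet.


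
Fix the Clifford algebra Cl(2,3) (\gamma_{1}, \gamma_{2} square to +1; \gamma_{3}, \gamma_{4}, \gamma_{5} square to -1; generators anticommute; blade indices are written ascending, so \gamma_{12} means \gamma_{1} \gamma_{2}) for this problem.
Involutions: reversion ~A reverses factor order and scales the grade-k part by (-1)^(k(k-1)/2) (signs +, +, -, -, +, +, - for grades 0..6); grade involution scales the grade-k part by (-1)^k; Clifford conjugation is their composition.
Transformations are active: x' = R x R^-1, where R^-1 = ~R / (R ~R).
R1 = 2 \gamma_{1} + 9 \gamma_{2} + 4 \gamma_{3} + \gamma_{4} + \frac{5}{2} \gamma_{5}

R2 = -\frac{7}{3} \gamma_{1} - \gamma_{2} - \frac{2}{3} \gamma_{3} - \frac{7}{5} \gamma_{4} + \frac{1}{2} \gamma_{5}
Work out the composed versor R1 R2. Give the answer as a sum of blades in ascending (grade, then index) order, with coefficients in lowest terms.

Distribute over the terms of R1 (each basis-blade product reordered to ascending indices, repeated generators contracted through their squares):
(2 \gamma_{1}) R2 = -\frac{14}{3} - 2 \gamma_{12} - \frac{4}{3} \gamma_{13} - \frac{14}{5} \gamma_{14} + \gamma_{15}
(9 \gamma_{2}) R2 = -9 + 21 \gamma_{12} - 6 \gamma_{23} - \frac{63}{5} \gamma_{24} + \frac{9}{2} \gamma_{25}
(4 \gamma_{3}) R2 = \frac{8}{3} + \frac{28}{3} \gamma_{13} + 4 \gamma_{23} - \frac{28}{5} \gamma_{34} + 2 \gamma_{35}
(\gamma_{4}) R2 = \frac{7}{5} + \frac{7}{3} \gamma_{14} + \gamma_{24} + \frac{2}{3} \gamma_{34} + \frac{1}{2} \gamma_{45}
(\frac{5}{2} \gamma_{5}) R2 = -\frac{5}{4} + \frac{35}{6} \gamma_{15} + \frac{5}{2} \gamma_{25} + \frac{5}{3} \gamma_{35} + \frac{7}{2} \gamma_{45}
Summing the partial products and collecting blades:
Answer: -\frac{217}{20} + 19 \gamma_{12} + 8 \gamma_{13} - \frac{7}{15} \gamma_{14} + \frac{41}{6} \gamma_{15} - 2 \gamma_{23} - \frac{58}{5} \gamma_{24} + 7 \gamma_{25} - \frac{74}{15} \gamma_{34} + \frac{11}{3} \gamma_{35} + 4 \gamma_{45}


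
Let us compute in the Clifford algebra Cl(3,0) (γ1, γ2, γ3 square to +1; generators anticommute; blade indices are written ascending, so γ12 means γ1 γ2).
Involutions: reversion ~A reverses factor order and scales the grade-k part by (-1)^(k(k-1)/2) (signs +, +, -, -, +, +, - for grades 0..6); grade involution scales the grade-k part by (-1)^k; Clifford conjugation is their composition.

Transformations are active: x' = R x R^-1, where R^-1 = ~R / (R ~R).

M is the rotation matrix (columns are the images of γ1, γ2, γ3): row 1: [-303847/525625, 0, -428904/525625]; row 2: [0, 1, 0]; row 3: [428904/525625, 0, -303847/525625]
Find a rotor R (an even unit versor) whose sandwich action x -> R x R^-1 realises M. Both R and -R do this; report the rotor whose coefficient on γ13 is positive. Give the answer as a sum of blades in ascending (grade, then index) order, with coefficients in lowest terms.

Method: write R = a + b12*γ12 + b13*γ13 + b23*γ23 with a^2 + b12^2 + b13^2 + b23^2 = 1 (so R^-1 = ~R). Expanding the columns R e_j ~R gives tr M = 4a^2 - 1 and, from the antisymmetric part, M21 - M12 = -4a*b12, M13 - M31 = 4a*b13, M32 - M23 = -4a*b23.
Here tr M = -82069/525625, so a^2 = (1 + tr M)/4 = 110889/525625 and a = ±333/725. Taking a = 333/725: M21 - M12 = 0, M13 - M31 = -857808/525625, M32 - M23 = 0, giving b12 = 0, b13 = -644/725, b23 = 0, i.e. R = 333/725 - 644/725*γ13.
Its γ13 coefficient is negative, so report the other preimage -R.
Answer: -333/725 + 644/725*γ13. Note: both R and -R realise this M (trace -82069/525625); the covering map identifies them, and the γ13-coefficient sign is the tie-breaker.


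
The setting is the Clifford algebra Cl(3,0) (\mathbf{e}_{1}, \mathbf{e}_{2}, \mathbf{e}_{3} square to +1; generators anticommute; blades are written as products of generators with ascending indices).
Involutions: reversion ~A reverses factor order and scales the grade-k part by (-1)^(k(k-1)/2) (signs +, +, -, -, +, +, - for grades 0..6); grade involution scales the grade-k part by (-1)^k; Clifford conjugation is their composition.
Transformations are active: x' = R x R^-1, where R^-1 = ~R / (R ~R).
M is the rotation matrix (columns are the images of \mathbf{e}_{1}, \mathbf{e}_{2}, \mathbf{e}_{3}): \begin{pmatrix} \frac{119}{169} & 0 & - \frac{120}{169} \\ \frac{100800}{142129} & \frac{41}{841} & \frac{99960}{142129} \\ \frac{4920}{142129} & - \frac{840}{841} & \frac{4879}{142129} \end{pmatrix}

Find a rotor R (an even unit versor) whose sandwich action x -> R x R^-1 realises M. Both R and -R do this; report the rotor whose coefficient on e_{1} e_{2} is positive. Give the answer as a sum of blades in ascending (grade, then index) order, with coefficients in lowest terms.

Method: write R = a + b12*e_{1} e_{2} + b13*e_{1} e_{3} + b23*e_{2} e_{3} with a^2 + b12^2 + b13^2 + b23^2 = 1 (so R^-1 = ~R). Expanding the columns R e_j ~R gives tr M = 4a^2 - 1 and, from the antisymmetric part, M21 - M12 = -4a*b12, M13 - M31 = 4a*b13, M32 - M23 = -4a*b23.
Here tr M = \frac{111887}{142129}, so a^2 = (1 + tr M)/4 = \frac{63504}{142129} and a = ±\frac{252}{377}. Taking a = \frac{252}{377}: M21 - M12 = \frac{100800}{142129}, M13 - M31 = -\frac{105840}{142129}, M32 - M23 = -\frac{241920}{142129}, giving b12 = -\frac{100}{377}, b13 = -\frac{105}{377}, b23 = \frac{240}{377}, i.e. R = \frac{252}{377} - \frac{100}{377} e_{1} e_{2} - \frac{105}{377} e_{1} e_{3} + \frac{240}{377} e_{2} e_{3}.
Its e_{1} e_{2} coefficient is negative, so report the other preimage -R.
Answer: -\frac{252}{377} + \frac{100}{377} e_{1} e_{2} + \frac{105}{377} e_{1} e_{3} - \frac{240}{377} e_{2} e_{3}. Uniqueness: Spin(3) -> SO(3) maps R and -R to the same rotation of trace \frac{111887}{142129}; fixing the sign of the e_{1} e_{2} coefficient removes the ambiguity.


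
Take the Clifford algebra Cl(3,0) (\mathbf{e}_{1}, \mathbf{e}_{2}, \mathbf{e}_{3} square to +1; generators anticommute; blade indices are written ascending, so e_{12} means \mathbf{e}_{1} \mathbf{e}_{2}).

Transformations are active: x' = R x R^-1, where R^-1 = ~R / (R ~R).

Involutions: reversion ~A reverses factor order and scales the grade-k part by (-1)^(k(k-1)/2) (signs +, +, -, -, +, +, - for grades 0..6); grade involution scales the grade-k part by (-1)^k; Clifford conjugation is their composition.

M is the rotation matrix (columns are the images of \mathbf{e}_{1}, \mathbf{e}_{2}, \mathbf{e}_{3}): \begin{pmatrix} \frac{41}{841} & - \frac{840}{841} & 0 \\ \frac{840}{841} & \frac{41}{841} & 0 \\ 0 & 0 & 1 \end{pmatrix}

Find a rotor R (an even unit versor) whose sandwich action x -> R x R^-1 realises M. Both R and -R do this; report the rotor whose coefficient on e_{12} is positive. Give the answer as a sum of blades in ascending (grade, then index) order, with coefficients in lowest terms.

Method: write R = a + b12*e_{12} + b13*e_{13} + b23*e_{23} with a^2 + b12^2 + b13^2 + b23^2 = 1 (so R^-1 = ~R). Expanding the columns R e_j ~R gives tr M = 4a^2 - 1 and, from the antisymmetric part, M21 - M12 = -4a*b12, M13 - M31 = 4a*b13, M32 - M23 = -4a*b23.
Here tr M = \frac{923}{841}, so a^2 = (1 + tr M)/4 = \frac{441}{841} and a = ±\frac{21}{29}. Taking a = \frac{21}{29}: M21 - M12 = \frac{1680}{841}, M13 - M31 = 0, M32 - M23 = 0, giving b12 = -\frac{20}{29}, b13 = 0, b23 = 0, i.e. R = \frac{21}{29} - \frac{20}{29} e_{12}.
Its e_{12} coefficient is negative, so report the other preimage -R.
Answer: -\frac{21}{29} + \frac{20}{29} e_{12}. Recall the cover is two-to-one: with M of trace \frac{923}{841}, both preimages act alike, and the stated e_{12} sign chooses the sheet.


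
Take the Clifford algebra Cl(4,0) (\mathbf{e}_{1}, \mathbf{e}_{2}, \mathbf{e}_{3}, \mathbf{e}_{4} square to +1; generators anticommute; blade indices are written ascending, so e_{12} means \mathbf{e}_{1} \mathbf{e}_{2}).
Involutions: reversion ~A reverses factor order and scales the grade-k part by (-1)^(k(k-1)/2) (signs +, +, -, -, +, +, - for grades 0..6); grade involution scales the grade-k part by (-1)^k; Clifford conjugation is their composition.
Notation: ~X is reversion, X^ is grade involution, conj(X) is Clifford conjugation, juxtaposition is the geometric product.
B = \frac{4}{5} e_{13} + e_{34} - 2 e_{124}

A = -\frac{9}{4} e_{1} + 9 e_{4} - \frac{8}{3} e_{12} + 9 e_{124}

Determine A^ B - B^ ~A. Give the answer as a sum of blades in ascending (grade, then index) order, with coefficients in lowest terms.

first term: -18 + \frac{54}{5} e_{3} - \frac{16}{3} e_{4} + 18 e_{12} + \frac{32}{15} e_{23} - \frac{9}{2} e_{24} + 9 e_{123} - \frac{99}{20} e_{134} + \frac{36}{5} e_{234} - \frac{8}{3} e_{1234}
second term: 18 + \frac{54}{5} e_{3} - \frac{16}{3} e_{4} + 18 e_{12} + \frac{32}{15} e_{23} - \frac{9}{2} e_{24} - 9 e_{123} + \frac{99}{20} e_{134} - \frac{36}{5} e_{234} + \frac{8}{3} e_{1234}
Answer: -36 + 18 e_{123} - \frac{99}{10} e_{134} + \frac{72}{5} e_{234} - \frac{16}{3} e_{1234}


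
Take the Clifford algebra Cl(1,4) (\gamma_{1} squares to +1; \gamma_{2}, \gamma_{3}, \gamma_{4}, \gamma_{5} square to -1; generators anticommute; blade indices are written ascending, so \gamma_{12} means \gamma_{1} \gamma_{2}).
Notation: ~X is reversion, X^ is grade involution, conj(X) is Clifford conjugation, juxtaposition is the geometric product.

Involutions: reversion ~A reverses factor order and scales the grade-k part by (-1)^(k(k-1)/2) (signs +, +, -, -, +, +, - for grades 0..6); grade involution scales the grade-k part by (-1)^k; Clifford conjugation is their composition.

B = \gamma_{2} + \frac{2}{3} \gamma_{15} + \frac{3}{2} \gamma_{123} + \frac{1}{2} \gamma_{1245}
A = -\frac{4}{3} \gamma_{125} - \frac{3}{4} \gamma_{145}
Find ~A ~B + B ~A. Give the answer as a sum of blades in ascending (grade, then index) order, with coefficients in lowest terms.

first term: \frac{37}{72} \gamma_{2} + \frac{7}{6} \gamma_{4} + \frac{4}{3} \gamma_{15} + 2 \gamma_{35} + \frac{3}{4} \gamma_{1245} - \frac{9}{8} \gamma_{2345}
second term: -\frac{37}{72} \gamma_{2} - \frac{7}{6} \gamma_{4} + \frac{4}{3} \gamma_{15} + 2 \gamma_{35} - \frac{3}{4} \gamma_{1245} + \frac{9}{8} \gamma_{2345}
Answer: \frac{8}{3} \gamma_{15} + 4 \gamma_{35}


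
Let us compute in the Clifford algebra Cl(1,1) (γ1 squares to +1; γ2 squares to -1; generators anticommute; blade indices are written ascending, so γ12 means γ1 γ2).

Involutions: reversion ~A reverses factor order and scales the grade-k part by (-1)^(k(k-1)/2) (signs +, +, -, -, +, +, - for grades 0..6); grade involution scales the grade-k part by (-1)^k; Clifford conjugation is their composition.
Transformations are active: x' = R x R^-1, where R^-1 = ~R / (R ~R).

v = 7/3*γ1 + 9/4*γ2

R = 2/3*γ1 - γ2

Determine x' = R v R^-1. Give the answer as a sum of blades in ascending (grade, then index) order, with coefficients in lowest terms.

~R = 2/3*γ1 - γ2, and R ~R = -5/9, so R^-1 = ~R / (-5/9).
R v = 137/36 + 23/6*γ12
Answer: -172/15*γ1 + 229/20*γ2


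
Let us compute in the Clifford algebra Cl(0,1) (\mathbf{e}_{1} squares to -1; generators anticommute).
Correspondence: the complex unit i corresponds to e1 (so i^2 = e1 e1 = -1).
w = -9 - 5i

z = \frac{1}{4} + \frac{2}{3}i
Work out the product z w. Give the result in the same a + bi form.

In blades: z = \frac{1}{4} + \frac{2}{3} e_{1}, w = -9 - 5 e_{1}.
Distribute z over w term by term (generator squares from the signature, products reordered to ascending indices): (\frac{1}{4})*w = -\frac{9}{4} - \frac{5}{4} e_{1}; (\frac{2}{3} e_{1})*w = \frac{10}{3} - 6 e_{1}.
Sum: \frac{13}{12} - \frac{29}{4} e_{1}; translating back through the correspondence:
Answer: \frac{13}{12} - \frac{29}{4}i


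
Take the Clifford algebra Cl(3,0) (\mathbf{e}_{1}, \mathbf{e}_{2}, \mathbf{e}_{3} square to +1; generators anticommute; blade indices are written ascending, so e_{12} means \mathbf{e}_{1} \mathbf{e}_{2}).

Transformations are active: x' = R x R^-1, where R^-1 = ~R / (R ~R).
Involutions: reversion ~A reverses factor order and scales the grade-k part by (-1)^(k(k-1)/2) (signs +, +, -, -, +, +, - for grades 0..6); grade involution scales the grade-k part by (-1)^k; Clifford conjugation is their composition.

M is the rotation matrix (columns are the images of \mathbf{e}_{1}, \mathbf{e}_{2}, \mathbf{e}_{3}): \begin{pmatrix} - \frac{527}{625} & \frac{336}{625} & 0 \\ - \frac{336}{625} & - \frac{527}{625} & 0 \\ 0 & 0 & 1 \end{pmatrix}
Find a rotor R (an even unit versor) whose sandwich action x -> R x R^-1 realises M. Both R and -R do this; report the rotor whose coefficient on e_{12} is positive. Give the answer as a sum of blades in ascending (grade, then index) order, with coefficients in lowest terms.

Method: write R = a + b12*e_{12} + b13*e_{13} + b23*e_{23} with a^2 + b12^2 + b13^2 + b23^2 = 1 (so R^-1 = ~R). Expanding the columns R e_j ~R gives tr M = 4a^2 - 1 and, from the antisymmetric part, M21 - M12 = -4a*b12, M13 - M31 = 4a*b13, M32 - M23 = -4a*b23.
Here tr M = -\frac{429}{625}, so a^2 = (1 + tr M)/4 = \frac{49}{625} and a = ±\frac{7}{25}. Taking a = \frac{7}{25}: M21 - M12 = -\frac{672}{625}, M13 - M31 = 0, M32 - M23 = 0, giving b12 = \frac{24}{25}, b13 = 0, b23 = 0, i.e. R = \frac{7}{25} + \frac{24}{25} e_{12}.
Its e_{12} coefficient is already positive.
Answer: \frac{7}{25} + \frac{24}{25} e_{12}. Why the constraint matters: R and -R act identically through the sandwich — M has trace -\frac{429}{625} either way — so only the sign condition on e_{12} picks one of the two preimages.


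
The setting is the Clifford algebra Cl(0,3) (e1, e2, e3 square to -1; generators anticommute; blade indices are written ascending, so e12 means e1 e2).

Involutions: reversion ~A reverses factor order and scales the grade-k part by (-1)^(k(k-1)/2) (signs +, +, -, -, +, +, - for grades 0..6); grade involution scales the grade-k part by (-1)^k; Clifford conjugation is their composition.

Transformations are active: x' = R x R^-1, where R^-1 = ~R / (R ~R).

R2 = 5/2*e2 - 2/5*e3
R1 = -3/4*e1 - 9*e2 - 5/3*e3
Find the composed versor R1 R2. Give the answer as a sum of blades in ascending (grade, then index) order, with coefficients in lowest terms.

Distribute over the terms of R2 (each basis-blade product reordered to ascending indices, repeated generators contracted through their squares):
R1 (5/2*e2) = 45/2 - 15/8*e12 + 25/6*e23
R1 (-2/5*e3) = -2/3 + 3/10*e13 + 18/5*e23
Summing the partial products and collecting blades:
Answer: 131/6 - 15/8*e12 + 3/10*e13 + 233/30*e23


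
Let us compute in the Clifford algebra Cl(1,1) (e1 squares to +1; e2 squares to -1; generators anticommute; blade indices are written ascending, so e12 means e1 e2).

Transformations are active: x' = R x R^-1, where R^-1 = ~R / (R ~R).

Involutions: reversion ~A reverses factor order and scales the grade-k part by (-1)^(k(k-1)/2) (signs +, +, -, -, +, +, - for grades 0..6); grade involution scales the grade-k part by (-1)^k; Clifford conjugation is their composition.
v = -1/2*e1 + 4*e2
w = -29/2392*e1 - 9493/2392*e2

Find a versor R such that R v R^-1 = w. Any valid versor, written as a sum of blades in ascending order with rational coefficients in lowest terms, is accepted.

Take R = v + w = -1225/2392*e1 + 75/2392*e2. Because q(v) = q(w) = -63/4, conjugation by R sends v exactly to w.
Answer: -1225/2392*e1 + 75/2392*e2


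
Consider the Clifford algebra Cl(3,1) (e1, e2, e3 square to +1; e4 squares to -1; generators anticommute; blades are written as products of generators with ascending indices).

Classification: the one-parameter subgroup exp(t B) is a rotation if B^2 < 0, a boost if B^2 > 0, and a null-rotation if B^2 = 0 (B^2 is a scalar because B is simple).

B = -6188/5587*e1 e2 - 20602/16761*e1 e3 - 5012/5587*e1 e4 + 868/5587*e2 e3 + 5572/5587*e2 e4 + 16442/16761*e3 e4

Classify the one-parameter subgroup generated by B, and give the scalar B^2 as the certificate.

B^2 term by term: the squares give (-6188/5587)^2*(e1 e2)^2 + (-20602/16761)^2*(e1 e3)^2 + (-5012/5587)^2*(e1 e4)^2 + (868/5587)^2*(e2 e3)^2 + (5572/5587)^2*(e2 e4)^2 + (16442/16761)^2*(e3 e4)^2 = 38291344/31214569*(-1) + 424442404/280931121*(-1) + 25120144/31214569*(+1) + 753424/31214569*(-1) + 31047184/31214569*(+1) + 270339364/280931121*(+1) = 0 (each basis 2-blade squares to minus the product of its generators' squares); cross terms between blades sharing an index anticommute and cancel; the commuting (index-disjoint) pairs give grade-4 terms 2*c*c'*(blade product), which cancel blade by blade — e1 e2 e3 e4: -203486192/93643707 + 229588688/93643707 - 8700832/31214569 = 0 — confirming B is simple. So B^2 = 0.
Answer: null-rotation, certificate B^2 = 0. Note: conjugating B changes its blade decomposition but never the scalar B^2 = 0, whose sign settles the classification.


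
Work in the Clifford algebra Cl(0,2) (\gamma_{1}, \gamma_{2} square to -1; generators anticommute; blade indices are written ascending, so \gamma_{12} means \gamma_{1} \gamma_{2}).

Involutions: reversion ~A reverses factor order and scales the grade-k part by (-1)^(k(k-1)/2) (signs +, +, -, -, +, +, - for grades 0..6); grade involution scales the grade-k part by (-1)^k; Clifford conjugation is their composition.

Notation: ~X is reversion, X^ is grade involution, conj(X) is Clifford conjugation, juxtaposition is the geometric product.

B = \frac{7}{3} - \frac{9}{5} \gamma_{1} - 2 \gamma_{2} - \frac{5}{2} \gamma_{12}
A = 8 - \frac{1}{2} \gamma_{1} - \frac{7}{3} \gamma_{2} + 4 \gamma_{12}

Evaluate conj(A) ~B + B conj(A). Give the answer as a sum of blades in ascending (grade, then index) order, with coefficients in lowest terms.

first term: \frac{1027}{30} - \frac{77}{5} \gamma_{1} - \frac{829}{180} \gamma_{2} + \frac{208}{15} \gamma_{12}
second term: \frac{427}{30} + \frac{3}{5} \gamma_{1} - \frac{3421}{180} \gamma_{2} - \frac{488}{15} \gamma_{12}
Answer: \frac{727}{15} - \frac{74}{5} \gamma_{1} - \frac{425}{18} \gamma_{2} - \frac{56}{3} \gamma_{12}


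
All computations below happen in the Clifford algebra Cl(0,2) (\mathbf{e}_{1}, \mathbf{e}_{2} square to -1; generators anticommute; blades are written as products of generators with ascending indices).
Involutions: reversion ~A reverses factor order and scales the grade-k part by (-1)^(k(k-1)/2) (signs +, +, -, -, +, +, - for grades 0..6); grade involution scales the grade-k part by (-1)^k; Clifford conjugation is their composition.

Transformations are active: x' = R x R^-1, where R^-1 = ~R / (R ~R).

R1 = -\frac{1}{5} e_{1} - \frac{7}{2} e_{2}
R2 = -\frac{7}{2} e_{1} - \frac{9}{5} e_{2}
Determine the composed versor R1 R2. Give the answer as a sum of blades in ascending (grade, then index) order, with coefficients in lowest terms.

Distribute over the terms of R1 (each basis-blade product reordered to ascending indices, repeated generators contracted through their squares):
(-\frac{1}{5} e_{1}) R2 = -\frac{7}{10} + \frac{9}{25} e_{1} e_{2}
(-\frac{7}{2} e_{2}) R2 = -\frac{63}{10} - \frac{49}{4} e_{1} e_{2}
Summing the partial products and collecting blades:
Answer: -7 - \frac{1189}{100} e_{1} e_{2}


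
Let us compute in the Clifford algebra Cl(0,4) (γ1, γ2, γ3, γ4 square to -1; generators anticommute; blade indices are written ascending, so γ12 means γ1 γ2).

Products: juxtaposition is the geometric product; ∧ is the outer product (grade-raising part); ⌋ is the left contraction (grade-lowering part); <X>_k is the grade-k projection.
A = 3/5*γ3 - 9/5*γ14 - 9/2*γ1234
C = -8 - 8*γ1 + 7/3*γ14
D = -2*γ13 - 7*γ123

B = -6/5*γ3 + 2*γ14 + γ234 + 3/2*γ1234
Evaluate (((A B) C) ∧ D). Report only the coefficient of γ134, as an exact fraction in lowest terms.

step 1: -243/100 - 9/2*γ1 + 117/10*γ23 + 3/5*γ24 + 9/5*γ123 + 9/2*γ124 - 84/25*γ134
step 2: -414/25 + 1386/25*γ1 + 21/2*γ2 - 196/25*γ3 + 21/2*γ4 - 7/5*γ12 - 567/100*γ14 - 396/5*γ23 + 156/5*γ24 - 672/25*γ34 - 108*γ123 - 204/5*γ124 + 672/25*γ134 - 21/5*γ234 + 273/10*γ1234
step 3: 828/25*γ13 + 3423/25*γ123 - 21*γ134 + 1359/10*γ1234
Answer: -21


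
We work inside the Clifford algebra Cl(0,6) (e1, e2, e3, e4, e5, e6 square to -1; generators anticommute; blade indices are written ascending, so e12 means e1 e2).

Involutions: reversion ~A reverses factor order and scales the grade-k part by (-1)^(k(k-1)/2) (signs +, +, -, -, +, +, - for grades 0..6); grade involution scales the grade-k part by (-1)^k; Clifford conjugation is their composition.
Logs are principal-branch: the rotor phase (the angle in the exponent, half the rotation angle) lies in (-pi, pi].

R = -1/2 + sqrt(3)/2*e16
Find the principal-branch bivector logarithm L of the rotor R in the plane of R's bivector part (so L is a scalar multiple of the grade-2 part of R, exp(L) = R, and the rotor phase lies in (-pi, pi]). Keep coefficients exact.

The scalar part of R is -1/2, so the principal-branch rotor phase is pinned; divide the bivector part by its sine to get the unit plane — L is the phase times that plane.
Concretely: cos(phase) = -1/2 gives phase = ±2*pi/3, and since phase/sin(phase) is even the sign is immaterial: L = (phase/sin(phase)) * <R>_2 = (4*sqrt(3)*pi/9) * <R>_2.
Answer: 2*pi/3*e16


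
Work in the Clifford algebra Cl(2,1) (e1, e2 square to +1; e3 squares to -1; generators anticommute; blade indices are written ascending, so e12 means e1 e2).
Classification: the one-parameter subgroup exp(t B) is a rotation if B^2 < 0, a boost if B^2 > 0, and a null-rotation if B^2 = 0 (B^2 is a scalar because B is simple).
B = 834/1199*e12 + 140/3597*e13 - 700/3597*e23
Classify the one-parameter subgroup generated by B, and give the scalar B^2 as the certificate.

B^2 term by term: the squares give (834/1199)^2*(e12)^2 + (140/3597)^2*(e13)^2 + (-700/3597)^2*(e23)^2 = 695556/1437601*(-1) + 19600/12938409*(+1) + 490000/12938409*(+1) = -4/9 (each basis 2-blade squares to minus the product of its generators' squares); cross terms between blades sharing an index anticommute and cancel. So B^2 = -4/9.
Answer: rotation, certificate B^2 = -4/9. Key observation: B^2 = -4/9 is a conjugation invariant, so its sign decides the class regardless of the surface form of B.


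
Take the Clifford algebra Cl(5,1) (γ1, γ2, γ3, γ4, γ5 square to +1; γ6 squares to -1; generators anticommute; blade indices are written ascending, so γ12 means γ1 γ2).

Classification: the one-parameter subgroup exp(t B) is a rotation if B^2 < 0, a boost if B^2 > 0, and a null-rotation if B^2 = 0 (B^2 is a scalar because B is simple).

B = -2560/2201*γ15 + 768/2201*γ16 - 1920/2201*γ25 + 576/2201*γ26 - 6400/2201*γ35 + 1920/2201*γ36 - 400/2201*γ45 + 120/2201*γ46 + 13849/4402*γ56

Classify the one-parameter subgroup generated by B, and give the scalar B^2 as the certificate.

B^2 term by term: the squares give (-2560/2201)^2*(γ15)^2 + (768/2201)^2*(γ16)^2 + (-1920/2201)^2*(γ25)^2 + (576/2201)^2*(γ26)^2 + (-6400/2201)^2*(γ35)^2 + (1920/2201)^2*(γ36)^2 + (-400/2201)^2*(γ45)^2 + (120/2201)^2*(γ46)^2 + (13849/4402)^2*(γ56)^2 = 6553600/4844401*(-1) + 589824/4844401*(+1) + 3686400/4844401*(-1) + 331776/4844401*(+1) + 40960000/4844401*(-1) + 3686400/4844401*(+1) + 160000/4844401*(-1) + 14400/4844401*(+1) + 191794801/19377604*(+1) = 1/4 (each basis 2-blade squares to minus the product of its generators' squares); cross terms between blades sharing an index anticommute and cancel; the commuting (index-disjoint) pairs give grade-4 terms 2*c*c'*(blade product), which cancel blade by blade — γ1256: 2949120/4844401 - 2949120/4844401 = 0; γ1356: 9830400/4844401 - 9830400/4844401 = 0; γ1456: 614400/4844401 - 614400/4844401 = 0; γ2356: 7372800/4844401 - 7372800/4844401 = 0; γ2456: 460800/4844401 - 460800/4844401 = 0; γ3456: 1536000/4844401 - 1536000/4844401 = 0 — confirming B is simple. So B^2 = 1/4.
Answer: boost, certificate B^2 = 1/4. Note: conjugating B changes its blade decomposition but never the scalar B^2 = 1/4, whose sign settles the classification.


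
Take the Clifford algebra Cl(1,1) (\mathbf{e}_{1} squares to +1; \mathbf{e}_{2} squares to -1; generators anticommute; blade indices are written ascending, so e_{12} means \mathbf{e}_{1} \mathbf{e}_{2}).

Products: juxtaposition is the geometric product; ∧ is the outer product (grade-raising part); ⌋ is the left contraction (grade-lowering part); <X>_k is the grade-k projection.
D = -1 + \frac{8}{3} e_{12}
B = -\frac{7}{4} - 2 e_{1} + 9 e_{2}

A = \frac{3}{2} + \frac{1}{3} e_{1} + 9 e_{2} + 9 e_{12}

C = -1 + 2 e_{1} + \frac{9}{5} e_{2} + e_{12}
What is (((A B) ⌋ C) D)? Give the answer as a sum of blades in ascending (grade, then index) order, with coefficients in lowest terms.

step 1: -\frac{2023}{24} - \frac{1015}{12} e_{1} + \frac{63}{4} e_{2} + \frac{21}{4} e_{12}
step 2: -\frac{4319}{40} - \frac{917}{6} e_{1} - \frac{28357}{120} e_{2} - \frac{2023}{24} e_{12}
step 3: -\frac{42049}{360} - \frac{42959}{90} e_{1} - \frac{61649}{360} e_{2} - \frac{24437}{120} e_{12}
Answer: -\frac{42049}{360} - \frac{42959}{90} e_{1} - \frac{61649}{360} e_{2} - \frac{24437}{120} e_{12}


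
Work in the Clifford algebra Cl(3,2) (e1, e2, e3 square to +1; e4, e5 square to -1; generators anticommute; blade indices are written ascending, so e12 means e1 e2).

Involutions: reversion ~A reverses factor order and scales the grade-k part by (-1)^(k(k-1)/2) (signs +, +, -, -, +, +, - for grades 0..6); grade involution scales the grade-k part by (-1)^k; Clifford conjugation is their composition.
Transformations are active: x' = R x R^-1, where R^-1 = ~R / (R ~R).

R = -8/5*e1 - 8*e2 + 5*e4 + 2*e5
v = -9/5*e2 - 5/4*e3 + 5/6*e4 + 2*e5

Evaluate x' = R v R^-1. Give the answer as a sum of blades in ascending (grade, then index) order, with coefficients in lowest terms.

~R = -8/5*e1 - 8*e2 + 5*e4 + 2*e5, and R ~R = 939/25, so R^-1 = ~R / (939/25).
R v = 187/30 + 72/25*e12 + 2*e13 - 4/3*e14 - 16/5*e15 + 10*e23 + 7/3*e24 - 62/5*e25 + 25/4*e34 + 5/2*e35 + 25/3*e45
Answer: -1496/2817*e1 - 12047/14085*e2 + 5/4*e3 + 4655/5634*e4 - 3764/2817*e5


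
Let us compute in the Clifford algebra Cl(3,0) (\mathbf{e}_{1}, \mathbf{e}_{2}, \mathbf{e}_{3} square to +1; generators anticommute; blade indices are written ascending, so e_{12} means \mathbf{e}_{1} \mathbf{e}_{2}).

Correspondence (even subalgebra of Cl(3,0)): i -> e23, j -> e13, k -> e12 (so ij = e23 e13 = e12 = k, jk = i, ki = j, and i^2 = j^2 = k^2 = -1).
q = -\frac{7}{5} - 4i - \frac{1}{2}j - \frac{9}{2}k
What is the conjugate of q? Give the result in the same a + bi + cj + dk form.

In blades: q = -\frac{7}{5} - \frac{9}{2} e_{12} - \frac{1}{2} e_{13} - 4 e_{23}.
Quaternion conjugation is reversion on the even subalgebra: the scalar is fixed and every grade-2 blade flips sign, giving -\frac{7}{5} + \frac{9}{2} e_{12} + \frac{1}{2} e_{13} + 4 e_{23}; translating back:
Answer: -\frac{7}{5} + 4i + \frac{1}{2}j + \frac{9}{2}k


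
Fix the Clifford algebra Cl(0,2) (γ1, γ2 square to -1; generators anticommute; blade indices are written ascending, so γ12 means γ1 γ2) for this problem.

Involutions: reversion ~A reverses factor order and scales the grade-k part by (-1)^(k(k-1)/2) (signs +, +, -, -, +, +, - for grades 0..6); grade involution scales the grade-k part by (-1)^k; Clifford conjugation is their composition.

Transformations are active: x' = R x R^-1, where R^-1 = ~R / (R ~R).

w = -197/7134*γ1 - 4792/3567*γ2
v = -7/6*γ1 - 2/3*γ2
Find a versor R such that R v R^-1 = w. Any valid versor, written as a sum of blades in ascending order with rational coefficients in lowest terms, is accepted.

Why this works: both vectors square to -65/36, so q(v) = q(w) and R = v + w = -1420/1189*γ1 - 2390/1189*γ2 carries v to w — its own direction survives, the complement (v - w)/2 flips.
Answer: -1420/1189*γ1 - 2390/1189*γ2


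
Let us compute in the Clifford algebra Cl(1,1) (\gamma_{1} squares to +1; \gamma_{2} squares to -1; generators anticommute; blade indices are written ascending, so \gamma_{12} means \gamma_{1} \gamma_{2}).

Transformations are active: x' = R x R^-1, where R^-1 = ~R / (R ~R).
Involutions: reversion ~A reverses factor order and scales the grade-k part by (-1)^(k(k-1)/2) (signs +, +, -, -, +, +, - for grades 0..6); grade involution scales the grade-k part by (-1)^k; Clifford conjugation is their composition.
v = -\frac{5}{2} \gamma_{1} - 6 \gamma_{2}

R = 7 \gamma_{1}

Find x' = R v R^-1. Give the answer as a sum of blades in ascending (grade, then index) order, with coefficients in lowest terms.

~R = 7 \gamma_{1}, and R ~R = 49, so R^-1 = ~R / (49).
R v = -\frac{35}{2} - 42 \gamma_{12}
Answer: -\frac{5}{2} \gamma_{1} + 6 \gamma_{2}


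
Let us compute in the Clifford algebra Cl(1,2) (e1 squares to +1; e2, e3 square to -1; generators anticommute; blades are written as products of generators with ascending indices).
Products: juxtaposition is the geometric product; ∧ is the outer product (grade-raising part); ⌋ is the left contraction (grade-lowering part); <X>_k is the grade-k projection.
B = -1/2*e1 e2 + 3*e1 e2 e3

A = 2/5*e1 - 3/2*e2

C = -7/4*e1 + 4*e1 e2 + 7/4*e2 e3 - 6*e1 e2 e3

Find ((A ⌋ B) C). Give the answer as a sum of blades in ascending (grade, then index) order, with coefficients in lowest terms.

step 1: 3/4*e1 - 1/5*e2 - 9/2*e1 e3 + 6/5*e2 e3
step 2: -273/80 + 32/5*e1 - 24*e2 - 301/40*e3 - 329/40*e1 e2 + 6*e1 e3 - 45/2*e2 e3 - 63/80*e1 e2 e3
Answer: -273/80 + 32/5*e1 - 24*e2 - 301/40*e3 - 329/40*e1 e2 + 6*e1 e3 - 45/2*e2 e3 - 63/80*e1 e2 e3
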